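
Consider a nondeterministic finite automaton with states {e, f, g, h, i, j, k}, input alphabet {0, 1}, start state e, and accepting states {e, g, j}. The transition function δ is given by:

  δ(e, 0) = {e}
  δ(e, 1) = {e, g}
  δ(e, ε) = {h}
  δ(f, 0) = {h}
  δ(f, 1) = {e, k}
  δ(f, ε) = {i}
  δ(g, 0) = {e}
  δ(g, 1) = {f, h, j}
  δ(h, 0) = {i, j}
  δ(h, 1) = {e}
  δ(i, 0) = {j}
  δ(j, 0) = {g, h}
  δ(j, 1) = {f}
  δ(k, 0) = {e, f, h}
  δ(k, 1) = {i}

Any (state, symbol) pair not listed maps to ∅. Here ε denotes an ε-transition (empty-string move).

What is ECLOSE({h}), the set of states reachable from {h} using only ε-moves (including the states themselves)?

{h}

Begin with {h}.
No ε-moves leave this set, so the closure equals the set itself.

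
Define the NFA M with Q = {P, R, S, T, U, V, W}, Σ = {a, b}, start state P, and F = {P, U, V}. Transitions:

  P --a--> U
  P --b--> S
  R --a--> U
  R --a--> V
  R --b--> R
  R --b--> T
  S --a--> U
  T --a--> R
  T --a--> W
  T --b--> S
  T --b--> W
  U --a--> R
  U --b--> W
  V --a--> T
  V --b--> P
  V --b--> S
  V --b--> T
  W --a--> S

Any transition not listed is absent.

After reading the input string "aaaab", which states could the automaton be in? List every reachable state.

{R, S, T, W}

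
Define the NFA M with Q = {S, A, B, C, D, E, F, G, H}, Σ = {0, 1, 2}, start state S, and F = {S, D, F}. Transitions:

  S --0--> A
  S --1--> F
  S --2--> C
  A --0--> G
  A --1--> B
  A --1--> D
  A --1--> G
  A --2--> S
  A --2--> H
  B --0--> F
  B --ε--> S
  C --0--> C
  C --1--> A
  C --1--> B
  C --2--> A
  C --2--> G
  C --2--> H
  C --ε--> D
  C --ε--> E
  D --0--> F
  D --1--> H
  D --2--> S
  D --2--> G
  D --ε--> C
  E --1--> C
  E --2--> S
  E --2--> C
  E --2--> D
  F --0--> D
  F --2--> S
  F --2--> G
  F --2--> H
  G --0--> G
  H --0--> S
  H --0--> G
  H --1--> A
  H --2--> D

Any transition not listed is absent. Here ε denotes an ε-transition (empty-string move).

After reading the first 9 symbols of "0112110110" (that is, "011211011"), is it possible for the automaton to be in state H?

Start in {S}.
Read '0': {S} → {A}.
Read '1': {A} → {S, B, C, D, E, G}.
Read '1': {S, B, C, D, E, G} → {S, A, B, C, D, E, F, H}.
Read '2': {S, A, B, C, D, E, F, H} → {S, A, C, D, E, G, H}.
Read '1': {S, A, C, D, E, G, H} → {S, A, B, C, D, E, F, G, H}.
Read '1': {S, A, B, C, D, E, F, G, H} → {S, A, B, C, D, E, F, G, H}.
Read '0': {S, A, B, C, D, E, F, G, H} → {S, A, C, D, E, F, G}.
Read '1': {S, A, C, D, E, F, G} → {S, A, B, C, D, E, F, G, H}.
Read '1': {S, A, B, C, D, E, F, G, H} → {S, A, B, C, D, E, F, G, H}.
State H is in {S, A, B, C, D, E, F, G, H}.

Yes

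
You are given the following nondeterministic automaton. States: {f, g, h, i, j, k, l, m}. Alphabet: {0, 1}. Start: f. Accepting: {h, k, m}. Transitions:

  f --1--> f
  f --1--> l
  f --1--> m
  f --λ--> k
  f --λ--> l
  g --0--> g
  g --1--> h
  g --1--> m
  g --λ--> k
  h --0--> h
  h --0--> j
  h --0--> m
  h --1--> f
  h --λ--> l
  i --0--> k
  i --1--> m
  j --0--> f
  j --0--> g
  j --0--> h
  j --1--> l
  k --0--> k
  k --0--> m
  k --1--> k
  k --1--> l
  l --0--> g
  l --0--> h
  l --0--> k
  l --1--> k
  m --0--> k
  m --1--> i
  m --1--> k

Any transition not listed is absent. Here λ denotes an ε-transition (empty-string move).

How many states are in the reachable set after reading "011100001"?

6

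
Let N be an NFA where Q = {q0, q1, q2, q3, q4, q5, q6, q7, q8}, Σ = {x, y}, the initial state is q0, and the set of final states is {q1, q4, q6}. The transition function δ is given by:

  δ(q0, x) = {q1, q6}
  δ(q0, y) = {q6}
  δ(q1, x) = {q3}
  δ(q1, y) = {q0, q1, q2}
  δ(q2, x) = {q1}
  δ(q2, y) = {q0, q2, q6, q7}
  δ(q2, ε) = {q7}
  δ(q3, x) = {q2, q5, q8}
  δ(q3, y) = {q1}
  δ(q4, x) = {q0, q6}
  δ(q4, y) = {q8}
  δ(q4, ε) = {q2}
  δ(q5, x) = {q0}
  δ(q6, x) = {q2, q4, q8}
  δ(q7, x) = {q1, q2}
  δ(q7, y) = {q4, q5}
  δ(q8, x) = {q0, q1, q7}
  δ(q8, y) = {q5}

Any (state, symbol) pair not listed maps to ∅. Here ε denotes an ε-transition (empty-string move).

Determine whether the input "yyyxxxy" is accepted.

Start in {q0}.
Read 'y': {q0} → {q6}.
Read 'y': {q6} → ∅.
The set is empty and remains empty for the remaining 5 symbols.
The final set ∅ contains no accepting state.

No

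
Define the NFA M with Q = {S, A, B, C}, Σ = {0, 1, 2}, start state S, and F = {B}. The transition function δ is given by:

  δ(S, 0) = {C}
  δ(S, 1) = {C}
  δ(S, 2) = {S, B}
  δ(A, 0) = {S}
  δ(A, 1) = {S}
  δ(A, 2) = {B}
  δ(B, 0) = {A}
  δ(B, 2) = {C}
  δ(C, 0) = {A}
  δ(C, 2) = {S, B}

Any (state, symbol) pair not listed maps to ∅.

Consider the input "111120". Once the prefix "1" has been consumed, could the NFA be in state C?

Yes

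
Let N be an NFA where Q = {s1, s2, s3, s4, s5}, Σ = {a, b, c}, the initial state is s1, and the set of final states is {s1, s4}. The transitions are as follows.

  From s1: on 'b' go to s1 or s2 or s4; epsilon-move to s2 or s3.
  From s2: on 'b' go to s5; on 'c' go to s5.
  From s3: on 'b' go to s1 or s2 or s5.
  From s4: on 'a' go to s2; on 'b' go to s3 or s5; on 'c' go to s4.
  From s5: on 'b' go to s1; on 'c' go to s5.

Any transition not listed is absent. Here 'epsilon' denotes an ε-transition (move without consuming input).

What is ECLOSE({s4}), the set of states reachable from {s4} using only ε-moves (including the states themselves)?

{s4}

Begin with {s4}.
No ε-moves leave this set, so the closure equals the set itself.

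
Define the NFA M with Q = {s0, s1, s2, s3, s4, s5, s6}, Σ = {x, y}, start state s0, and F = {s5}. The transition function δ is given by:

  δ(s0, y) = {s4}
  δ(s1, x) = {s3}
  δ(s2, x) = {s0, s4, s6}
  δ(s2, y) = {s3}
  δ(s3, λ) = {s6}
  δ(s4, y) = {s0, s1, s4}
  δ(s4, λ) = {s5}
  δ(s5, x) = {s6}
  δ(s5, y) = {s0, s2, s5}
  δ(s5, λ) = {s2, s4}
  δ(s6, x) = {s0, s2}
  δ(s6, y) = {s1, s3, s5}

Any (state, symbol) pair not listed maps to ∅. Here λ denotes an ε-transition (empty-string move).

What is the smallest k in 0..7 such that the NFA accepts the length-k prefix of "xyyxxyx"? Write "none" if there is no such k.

none

Start in {s0}.
Read 'x': s0→∅; now ∅.
The set is empty and remains empty for the remaining 6 symbols.
No reachable set along the way intersects F.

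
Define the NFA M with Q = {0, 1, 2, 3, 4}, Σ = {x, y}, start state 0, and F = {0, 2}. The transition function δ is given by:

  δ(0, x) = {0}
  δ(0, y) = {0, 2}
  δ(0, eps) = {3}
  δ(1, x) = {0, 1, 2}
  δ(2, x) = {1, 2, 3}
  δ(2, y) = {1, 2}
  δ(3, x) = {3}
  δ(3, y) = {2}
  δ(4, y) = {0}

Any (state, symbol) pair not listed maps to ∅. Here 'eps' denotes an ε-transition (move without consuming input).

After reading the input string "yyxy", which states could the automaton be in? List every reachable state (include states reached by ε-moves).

{0, 1, 2, 3}

Start: ε-closure({0}) = {0, 3}.
Read 'y': {0, 3} → {0, 2, 3}.
Read 'y': {0, 2, 3} → {0, 1, 2, 3}.
Read 'x': {0, 1, 2, 3} → {0, 1, 2, 3}.
Read 'y': {0, 1, 2, 3} → {0, 1, 2, 3}.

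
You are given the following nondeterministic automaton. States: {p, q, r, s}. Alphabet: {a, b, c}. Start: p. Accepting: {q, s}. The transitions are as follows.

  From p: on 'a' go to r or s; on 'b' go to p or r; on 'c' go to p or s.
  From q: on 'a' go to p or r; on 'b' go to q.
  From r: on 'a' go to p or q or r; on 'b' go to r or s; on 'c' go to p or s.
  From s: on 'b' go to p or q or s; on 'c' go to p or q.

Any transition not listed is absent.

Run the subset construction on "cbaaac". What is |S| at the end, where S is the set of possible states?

Start in {p}.
Read 'c': {p} → {p, s}.
Read 'b': {p, s} → {p, q, r, s}.
Read 'a': {p, q, r, s} → {p, q, r, s}.
Read 'a': {p, q, r, s} → {p, q, r, s}.
Read 'a': {p, q, r, s} → {p, q, r, s}.
Read 'c': {p, q, r, s} → {p, q, s}.
That set has 3 states.

3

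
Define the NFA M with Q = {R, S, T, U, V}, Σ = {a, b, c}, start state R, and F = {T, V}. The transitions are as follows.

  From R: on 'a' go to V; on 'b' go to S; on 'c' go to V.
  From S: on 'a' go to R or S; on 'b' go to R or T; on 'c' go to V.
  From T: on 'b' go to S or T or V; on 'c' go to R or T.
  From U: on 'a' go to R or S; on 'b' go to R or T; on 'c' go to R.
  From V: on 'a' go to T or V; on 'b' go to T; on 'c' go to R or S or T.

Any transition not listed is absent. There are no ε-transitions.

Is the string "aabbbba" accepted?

Yes

Start in {R}.
Read 'a': {R} → {V}.
Read 'a': {V} → {T, V}.
Read 'b': {T, V} → {S, T, V}.
Read 'b': {S, T, V} → {R, S, T, V}.
Read 'b': {R, S, T, V} → {R, S, T, V}.
Read 'b': {R, S, T, V} → {R, S, T, V}.
Read 'a': {R, S, T, V} → {R, S, T, V}.
The final set {R, S, T, V} contains the accepting states T, V.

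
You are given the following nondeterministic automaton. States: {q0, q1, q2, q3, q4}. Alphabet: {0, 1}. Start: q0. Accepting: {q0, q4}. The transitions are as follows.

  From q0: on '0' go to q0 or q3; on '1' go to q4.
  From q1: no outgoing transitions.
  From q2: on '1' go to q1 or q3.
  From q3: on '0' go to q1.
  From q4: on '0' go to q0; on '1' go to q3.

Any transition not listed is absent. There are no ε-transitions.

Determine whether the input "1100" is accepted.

No

Start in {q0}.
Read '1': q0→{q4}; now {q4}.
Read '1': q4→{q3}; now {q3}.
Read '0': q3→{q1}; now {q1}.
Read '0': q1→∅; now ∅.
The final set ∅ contains no accepting state.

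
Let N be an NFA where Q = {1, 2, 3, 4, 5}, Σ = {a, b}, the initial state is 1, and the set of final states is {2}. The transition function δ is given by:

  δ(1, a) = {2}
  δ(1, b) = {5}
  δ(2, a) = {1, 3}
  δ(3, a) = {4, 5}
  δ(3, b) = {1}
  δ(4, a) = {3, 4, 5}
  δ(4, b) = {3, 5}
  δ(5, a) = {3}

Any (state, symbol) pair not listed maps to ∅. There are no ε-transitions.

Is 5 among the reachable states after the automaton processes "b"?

Yes

Start in {1}.
Read 'b': 1→{5}; now {5}.
State 5 is in {5}.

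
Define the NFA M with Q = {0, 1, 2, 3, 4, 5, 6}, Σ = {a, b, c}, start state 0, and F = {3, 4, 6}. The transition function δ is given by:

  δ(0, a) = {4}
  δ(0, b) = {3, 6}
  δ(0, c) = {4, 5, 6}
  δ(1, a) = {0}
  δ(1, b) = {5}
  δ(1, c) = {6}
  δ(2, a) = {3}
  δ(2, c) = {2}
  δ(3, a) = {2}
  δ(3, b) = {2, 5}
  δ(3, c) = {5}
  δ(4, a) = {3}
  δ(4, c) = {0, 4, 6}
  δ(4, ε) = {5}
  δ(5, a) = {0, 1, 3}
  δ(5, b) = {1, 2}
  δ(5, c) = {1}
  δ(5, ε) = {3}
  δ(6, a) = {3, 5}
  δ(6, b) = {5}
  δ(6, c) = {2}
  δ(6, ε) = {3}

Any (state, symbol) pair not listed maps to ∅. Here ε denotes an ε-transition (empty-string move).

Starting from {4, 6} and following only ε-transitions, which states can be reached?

Begin with {4, 6}.
ε-move 6 → 3; add 3.
ε-move 4 → 5; add 5.

{3, 4, 5, 6}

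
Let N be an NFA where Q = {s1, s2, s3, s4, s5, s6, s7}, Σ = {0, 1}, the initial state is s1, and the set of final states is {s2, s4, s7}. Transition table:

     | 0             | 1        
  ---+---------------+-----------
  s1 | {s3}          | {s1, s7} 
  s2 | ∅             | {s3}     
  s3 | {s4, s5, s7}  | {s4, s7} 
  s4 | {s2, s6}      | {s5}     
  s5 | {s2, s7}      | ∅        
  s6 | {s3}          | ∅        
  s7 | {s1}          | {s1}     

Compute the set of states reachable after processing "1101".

{s1, s4, s7}

Start in {s1}.
Read '1': {s1} → {s1, s7}.
Read '1': {s1, s7} → {s1, s7}.
Read '0': {s1, s7} → {s1, s3}.
Read '1': {s1, s3} → {s1, s4, s7}.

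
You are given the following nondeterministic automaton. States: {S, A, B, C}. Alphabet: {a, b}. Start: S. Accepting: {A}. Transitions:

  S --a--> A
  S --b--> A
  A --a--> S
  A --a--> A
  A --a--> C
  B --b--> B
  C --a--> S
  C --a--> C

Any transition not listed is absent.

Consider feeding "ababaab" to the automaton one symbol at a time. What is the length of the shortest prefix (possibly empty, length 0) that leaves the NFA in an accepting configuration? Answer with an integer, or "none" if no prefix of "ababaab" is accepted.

Start in {S}.
Read 'a': S→{A}; now {A}.
None of the earlier sets intersect F, but {A} does.

1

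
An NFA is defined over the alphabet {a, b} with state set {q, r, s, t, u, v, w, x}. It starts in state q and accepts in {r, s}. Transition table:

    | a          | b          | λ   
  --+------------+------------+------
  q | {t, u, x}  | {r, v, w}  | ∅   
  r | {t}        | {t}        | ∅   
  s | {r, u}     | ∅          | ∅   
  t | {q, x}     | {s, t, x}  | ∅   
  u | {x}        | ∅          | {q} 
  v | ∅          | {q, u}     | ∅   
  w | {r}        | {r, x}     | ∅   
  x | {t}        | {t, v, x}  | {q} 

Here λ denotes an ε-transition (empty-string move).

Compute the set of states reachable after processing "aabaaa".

{q, t, u, x}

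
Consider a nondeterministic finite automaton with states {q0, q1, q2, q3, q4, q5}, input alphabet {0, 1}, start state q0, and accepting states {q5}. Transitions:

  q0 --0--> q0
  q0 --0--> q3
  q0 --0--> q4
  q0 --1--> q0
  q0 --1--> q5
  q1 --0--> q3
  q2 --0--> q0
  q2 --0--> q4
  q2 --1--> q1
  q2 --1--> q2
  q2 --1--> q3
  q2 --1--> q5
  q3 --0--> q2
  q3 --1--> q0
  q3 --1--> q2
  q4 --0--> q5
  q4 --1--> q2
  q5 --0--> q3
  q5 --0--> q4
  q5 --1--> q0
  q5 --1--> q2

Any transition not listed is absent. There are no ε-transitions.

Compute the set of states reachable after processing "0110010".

Start in {q0}.
Read '0': q0→{q0, q3, q4}; now {q0, q3, q4}.
Read '1': q0→{q0, q5}, q3→{q0, q2}, q4→{q2}; now {q0, q2, q5}.
Read '1': q0→{q0, q5}, q2→{q1, q2, q3, q5}, q5→{q0, q2}; now {q0, q1, q2, q3, q5}.
Read '0': q0→{q0, q3, q4}, q1→{q3}, q2→{q0, q4}, q3→{q2}, q5→{q3, q4}; now {q0, q2, q3, q4}.
Read '0': q0→{q0, q3, q4}, q2→{q0, q4}, q3→{q2}, q4→{q5}; now {q0, q2, q3, q4, q5}.
Read '1': q0→{q0, q5}, q2→{q1, q2, q3, q5}, q3→{q0, q2}, q4→{q2}, q5→{q0, q2}; now {q0, q1, q2, q3, q5}.
Read '0': q0→{q0, q3, q4}, q1→{q3}, q2→{q0, q4}, q3→{q2}, q5→{q3, q4}; now {q0, q2, q3, q4}.

{q0, q2, q3, q4}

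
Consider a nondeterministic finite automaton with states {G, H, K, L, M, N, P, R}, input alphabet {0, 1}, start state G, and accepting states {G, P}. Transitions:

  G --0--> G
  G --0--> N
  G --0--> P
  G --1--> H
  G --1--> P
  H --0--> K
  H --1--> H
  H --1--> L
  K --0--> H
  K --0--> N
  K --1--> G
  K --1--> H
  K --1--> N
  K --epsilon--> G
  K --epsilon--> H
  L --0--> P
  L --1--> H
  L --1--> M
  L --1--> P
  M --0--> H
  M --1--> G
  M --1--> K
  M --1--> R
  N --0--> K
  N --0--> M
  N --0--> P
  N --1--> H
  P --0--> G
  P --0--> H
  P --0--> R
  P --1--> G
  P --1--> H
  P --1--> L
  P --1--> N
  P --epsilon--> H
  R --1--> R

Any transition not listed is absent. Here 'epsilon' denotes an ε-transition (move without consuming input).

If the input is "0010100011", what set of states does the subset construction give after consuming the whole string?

Start in {G}.
Read '0': G→{G, N, P}; union {G, N, P}; ε-closure = {G, H, N, P}.
Read '0': G→{G, N, P}, H→{K}, N→{K, M, P}, P→{G, H, R}; now {G, H, K, M, N, P, R}.
Read '1': G→{H, P}, H→{H, L}, K→{G, H, N}, M→{G, K, R}, N→{H}, P→{G, H, L, N}, R→{R}; now {G, H, K, L, N, P, R}.
Read '0': G→{G, N, P}, H→{K}, K→{H, N}, L→{P}, N→{K, M, P}, P→{G, H, R}, R→∅; now {G, H, K, M, N, P, R}.
Read '1': G→{H, P}, H→{H, L}, K→{G, H, N}, M→{G, K, R}, N→{H}, P→{G, H, L, N}, R→{R}; now {G, H, K, L, N, P, R}.
Read '0': G→{G, N, P}, H→{K}, K→{H, N}, L→{P}, N→{K, M, P}, P→{G, H, R}, R→∅; now {G, H, K, M, N, P, R}.
Read '0': G→{G, N, P}, H→{K}, K→{H, N}, M→{H}, N→{K, M, P}, P→{G, H, R}, R→∅; now {G, H, K, M, N, P, R}.
Read '0': G→{G, N, P}, H→{K}, K→{H, N}, M→{H}, N→{K, M, P}, P→{G, H, R}, R→∅; now {G, H, K, M, N, P, R}.
Read '1': G→{H, P}, H→{H, L}, K→{G, H, N}, M→{G, K, R}, N→{H}, P→{G, H, L, N}, R→{R}; now {G, H, K, L, N, P, R}.
Read '1': G→{H, P}, H→{H, L}, K→{G, H, N}, L→{H, M, P}, N→{H}, P→{G, H, L, N}, R→{R}; now {G, H, L, M, N, P, R}.

{G, H, L, M, N, P, R}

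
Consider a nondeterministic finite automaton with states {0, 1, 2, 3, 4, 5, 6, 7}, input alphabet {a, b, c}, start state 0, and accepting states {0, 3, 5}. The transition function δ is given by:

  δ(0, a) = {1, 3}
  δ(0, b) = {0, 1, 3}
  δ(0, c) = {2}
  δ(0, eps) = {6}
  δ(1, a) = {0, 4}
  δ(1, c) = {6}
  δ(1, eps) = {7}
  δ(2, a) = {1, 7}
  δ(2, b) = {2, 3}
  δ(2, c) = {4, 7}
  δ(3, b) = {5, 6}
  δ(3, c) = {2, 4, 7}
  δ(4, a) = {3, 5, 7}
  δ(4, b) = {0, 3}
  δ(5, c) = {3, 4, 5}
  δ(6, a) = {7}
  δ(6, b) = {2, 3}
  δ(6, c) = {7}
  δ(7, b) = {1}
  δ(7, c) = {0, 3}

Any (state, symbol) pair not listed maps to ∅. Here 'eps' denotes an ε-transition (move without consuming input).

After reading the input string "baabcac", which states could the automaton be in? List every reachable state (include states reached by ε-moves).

{0, 2, 3, 4, 5, 6, 7}

Start: ε-closure({0}) = {0, 6}.
Read 'b': 0→{0, 1, 3}, 6→{2, 3}; union {0, 1, 2, 3}; ε-closure = {0, 1, 2, 3, 6, 7}.
Read 'a': 0→{1, 3}, 1→{0, 4}, 2→{1, 7}, 3→∅, 6→{7}, 7→∅; union {0, 1, 3, 4, 7}; ε-closure = {0, 1, 3, 4, 6, 7}.
Read 'a': 0→{1, 3}, 1→{0, 4}, 3→∅, 4→{3, 5, 7}, 6→{7}, 7→∅; union {0, 1, 3, 4, 5, 7}; ε-closure = {0, 1, 3, 4, 5, 6, 7}.
Read 'b': 0→{0, 1, 3}, 1→∅, 3→{5, 6}, 4→{0, 3}, 5→∅, 6→{2, 3}, 7→{1}; union {0, 1, 2, 3, 5, 6}; ε-closure = {0, 1, 2, 3, 5, 6, 7}.
Read 'c': 0→{2}, 1→{6}, 2→{4, 7}, 3→{2, 4, 7}, 5→{3, 4, 5}, 6→{7}, 7→{0, 3}; now {0, 2, 3, 4, 5, 6, 7}.
Read 'a': 0→{1, 3}, 2→{1, 7}, 3→∅, 4→{3, 5, 7}, 5→∅, 6→{7}, 7→∅; now {1, 3, 5, 7}.
Read 'c': 1→{6}, 3→{2, 4, 7}, 5→{3, 4, 5}, 7→{0, 3}; now {0, 2, 3, 4, 5, 6, 7}.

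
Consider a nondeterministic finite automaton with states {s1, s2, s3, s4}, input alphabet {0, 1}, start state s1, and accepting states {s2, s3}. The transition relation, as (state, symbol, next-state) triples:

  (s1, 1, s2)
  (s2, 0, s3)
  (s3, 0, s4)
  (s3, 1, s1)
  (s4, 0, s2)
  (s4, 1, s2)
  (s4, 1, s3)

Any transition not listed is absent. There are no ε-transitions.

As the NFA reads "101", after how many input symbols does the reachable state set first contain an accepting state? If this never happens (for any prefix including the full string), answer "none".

1

Start in {s1}.
Read '1': s1→{s2}; now {s2}.
None of the earlier sets intersect F, but {s2} does.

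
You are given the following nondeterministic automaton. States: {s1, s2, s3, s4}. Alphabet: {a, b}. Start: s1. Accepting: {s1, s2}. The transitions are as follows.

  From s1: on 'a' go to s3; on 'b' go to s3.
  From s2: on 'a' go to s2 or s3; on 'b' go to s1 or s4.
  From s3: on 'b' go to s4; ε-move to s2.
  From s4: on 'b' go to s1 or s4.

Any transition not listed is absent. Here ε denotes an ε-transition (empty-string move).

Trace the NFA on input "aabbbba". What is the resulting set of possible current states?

{s2, s3}

Start in {s1}.
Read 'a': {s1} → {s2, s3}.
Read 'a': {s2, s3} → {s2, s3}.
Read 'b': {s2, s3} → {s1, s4}.
Read 'b': {s1, s4} → {s1, s2, s3, s4}.
Read 'b': {s1, s2, s3, s4} → {s1, s2, s3, s4}.
Read 'b': {s1, s2, s3, s4} → {s1, s2, s3, s4}.
Read 'a': {s1, s2, s3, s4} → {s2, s3}.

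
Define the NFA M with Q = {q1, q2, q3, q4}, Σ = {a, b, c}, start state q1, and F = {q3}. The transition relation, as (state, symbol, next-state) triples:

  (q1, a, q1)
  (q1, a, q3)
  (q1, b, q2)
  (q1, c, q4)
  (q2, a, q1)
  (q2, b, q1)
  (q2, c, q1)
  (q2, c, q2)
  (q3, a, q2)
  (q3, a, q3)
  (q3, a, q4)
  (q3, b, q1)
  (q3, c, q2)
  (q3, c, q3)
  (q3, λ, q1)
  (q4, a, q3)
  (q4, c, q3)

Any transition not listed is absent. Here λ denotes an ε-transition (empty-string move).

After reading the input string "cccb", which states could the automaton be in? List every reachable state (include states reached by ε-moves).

{q1, q2}

Start in {q1}.
Read 'c': {q1} → {q4}.
Read 'c': {q4} → {q1, q3}.
Read 'c': {q1, q3} → {q1, q2, q3, q4}.
Read 'b': {q1, q2, q3, q4} → {q1, q2}.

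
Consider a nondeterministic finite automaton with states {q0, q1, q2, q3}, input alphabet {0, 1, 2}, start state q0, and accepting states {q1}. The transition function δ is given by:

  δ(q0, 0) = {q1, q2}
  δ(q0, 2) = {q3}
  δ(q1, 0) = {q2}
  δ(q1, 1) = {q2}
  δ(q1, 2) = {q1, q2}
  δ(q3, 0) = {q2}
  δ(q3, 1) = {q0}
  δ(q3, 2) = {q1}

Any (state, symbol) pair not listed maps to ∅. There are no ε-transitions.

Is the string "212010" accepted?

No

Start in {q0}.
Read '2': q0→{q3}; now {q3}.
Read '1': q3→{q0}; now {q0}.
Read '2': q0→{q3}; now {q3}.
Read '0': q3→{q2}; now {q2}.
Read '1': q2→∅; now ∅.
The set is empty and remains empty for the remaining 1 symbol.
The final set ∅ contains no accepting state.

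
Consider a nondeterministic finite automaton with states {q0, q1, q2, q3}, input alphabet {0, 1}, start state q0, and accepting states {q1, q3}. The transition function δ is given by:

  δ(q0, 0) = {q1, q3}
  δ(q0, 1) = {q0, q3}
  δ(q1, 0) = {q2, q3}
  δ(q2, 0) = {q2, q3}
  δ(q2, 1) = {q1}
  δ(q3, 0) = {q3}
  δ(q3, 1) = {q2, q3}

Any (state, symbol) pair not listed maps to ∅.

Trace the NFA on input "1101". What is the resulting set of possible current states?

Start in {q0}.
Read '1': q0→{q0, q3}; now {q0, q3}.
Read '1': q0→{q0, q3}, q3→{q2, q3}; now {q0, q2, q3}.
Read '0': q0→{q1, q3}, q2→{q2, q3}, q3→{q3}; now {q1, q2, q3}.
Read '1': q1→∅, q2→{q1}, q3→{q2, q3}; now {q1, q2, q3}.

{q1, q2, q3}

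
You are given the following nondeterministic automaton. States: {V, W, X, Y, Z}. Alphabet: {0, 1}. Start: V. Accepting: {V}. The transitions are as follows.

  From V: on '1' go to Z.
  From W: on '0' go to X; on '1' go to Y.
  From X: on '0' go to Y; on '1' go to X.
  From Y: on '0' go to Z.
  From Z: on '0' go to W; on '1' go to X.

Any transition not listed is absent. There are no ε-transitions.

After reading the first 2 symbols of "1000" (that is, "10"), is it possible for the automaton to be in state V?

No

Start in {V}.
Read '1': {V} → {Z}.
Read '0': {Z} → {W}.
State V is not in {W}.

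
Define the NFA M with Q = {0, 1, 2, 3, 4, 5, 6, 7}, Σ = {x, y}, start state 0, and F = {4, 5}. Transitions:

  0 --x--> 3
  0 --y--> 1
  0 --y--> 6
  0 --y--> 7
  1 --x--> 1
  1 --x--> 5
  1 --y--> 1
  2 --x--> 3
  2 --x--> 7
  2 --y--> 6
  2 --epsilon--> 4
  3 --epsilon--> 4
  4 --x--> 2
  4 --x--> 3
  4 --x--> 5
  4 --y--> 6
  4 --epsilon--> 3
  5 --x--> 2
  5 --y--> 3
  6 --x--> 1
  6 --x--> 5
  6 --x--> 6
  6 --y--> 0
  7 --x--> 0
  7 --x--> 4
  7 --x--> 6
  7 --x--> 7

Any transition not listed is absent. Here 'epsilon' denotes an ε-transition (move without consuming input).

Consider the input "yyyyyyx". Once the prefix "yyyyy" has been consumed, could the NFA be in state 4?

No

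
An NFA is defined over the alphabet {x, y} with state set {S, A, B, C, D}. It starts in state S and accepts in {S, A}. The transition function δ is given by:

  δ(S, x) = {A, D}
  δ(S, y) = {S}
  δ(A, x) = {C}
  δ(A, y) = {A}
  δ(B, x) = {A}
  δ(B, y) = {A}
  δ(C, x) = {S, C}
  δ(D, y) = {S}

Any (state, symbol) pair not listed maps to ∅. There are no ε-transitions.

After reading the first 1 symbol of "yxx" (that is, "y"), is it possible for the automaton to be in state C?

No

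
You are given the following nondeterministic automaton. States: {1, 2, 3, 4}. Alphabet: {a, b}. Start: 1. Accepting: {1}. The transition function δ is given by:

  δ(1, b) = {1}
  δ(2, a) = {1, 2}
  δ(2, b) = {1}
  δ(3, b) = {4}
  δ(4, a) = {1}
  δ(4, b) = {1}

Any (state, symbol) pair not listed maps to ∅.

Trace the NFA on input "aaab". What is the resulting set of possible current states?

Start in {1}.
Read 'a': {1} → ∅.
The set is empty and remains empty for the remaining 3 symbols.

∅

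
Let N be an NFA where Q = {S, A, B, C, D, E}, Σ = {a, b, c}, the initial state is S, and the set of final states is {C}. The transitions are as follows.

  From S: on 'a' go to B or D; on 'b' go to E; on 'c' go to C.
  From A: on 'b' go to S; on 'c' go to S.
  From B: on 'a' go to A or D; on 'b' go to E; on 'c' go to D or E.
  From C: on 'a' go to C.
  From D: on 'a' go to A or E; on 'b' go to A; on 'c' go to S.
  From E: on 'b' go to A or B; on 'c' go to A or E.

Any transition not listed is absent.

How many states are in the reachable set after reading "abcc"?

Start in {S}.
Read 'a': S→{B, D}; now {B, D}.
Read 'b': B→{E}, D→{A}; now {A, E}.
Read 'c': A→{S}, E→{A, E}; now {S, A, E}.
Read 'c': S→{C}, A→{S}, E→{A, E}; now {S, A, C, E}.
That set has 4 states.

4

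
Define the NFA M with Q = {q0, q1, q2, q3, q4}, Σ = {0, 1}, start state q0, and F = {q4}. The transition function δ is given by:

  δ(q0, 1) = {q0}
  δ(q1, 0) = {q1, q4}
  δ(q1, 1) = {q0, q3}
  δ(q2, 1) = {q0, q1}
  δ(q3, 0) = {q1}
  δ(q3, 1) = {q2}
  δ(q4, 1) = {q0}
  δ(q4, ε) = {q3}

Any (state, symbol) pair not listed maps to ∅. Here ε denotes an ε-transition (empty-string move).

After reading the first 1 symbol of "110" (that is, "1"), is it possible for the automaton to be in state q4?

Start in {q0}.
Read '1': {q0} → {q0}.
State q4 is not in {q0}.

No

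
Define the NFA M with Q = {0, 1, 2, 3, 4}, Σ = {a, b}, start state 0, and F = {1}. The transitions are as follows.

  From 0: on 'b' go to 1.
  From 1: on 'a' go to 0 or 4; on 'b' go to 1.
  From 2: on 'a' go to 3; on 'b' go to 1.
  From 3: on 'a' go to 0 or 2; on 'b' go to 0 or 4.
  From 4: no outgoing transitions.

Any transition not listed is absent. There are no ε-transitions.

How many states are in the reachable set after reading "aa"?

0

Start in {0}.
Read 'a': {0} → ∅.
The set is empty and remains empty for the remaining 1 symbol.
That set has 0 states.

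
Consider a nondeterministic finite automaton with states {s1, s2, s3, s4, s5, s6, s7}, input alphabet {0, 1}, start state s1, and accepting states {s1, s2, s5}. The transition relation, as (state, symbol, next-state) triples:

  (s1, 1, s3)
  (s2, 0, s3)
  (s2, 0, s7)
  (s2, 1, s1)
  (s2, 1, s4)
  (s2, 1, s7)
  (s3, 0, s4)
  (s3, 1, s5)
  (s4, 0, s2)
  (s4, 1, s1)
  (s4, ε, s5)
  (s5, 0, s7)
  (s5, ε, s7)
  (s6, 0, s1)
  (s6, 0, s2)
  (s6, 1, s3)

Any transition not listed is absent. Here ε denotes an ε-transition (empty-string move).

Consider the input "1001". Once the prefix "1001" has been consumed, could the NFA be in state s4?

Start in {s1}.
Read '1': s1→{s3}; now {s3}.
Read '0': s3→{s4}; union {s4}; ε-closure = {s4, s5, s7}.
Read '0': s4→{s2}, s5→{s7}, s7→∅; now {s2, s7}.
Read '1': s2→{s1, s4, s7}, s7→∅; union {s1, s4, s7}; ε-closure = {s1, s4, s5, s7}.
State s4 is in {s1, s4, s5, s7}.

Yes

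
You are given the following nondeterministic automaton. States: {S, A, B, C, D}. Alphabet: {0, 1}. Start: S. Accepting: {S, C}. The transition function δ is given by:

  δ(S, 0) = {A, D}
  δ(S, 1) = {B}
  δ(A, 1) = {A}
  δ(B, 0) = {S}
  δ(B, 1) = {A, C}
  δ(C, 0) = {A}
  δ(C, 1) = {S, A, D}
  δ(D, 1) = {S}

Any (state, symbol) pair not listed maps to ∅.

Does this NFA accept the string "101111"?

Yes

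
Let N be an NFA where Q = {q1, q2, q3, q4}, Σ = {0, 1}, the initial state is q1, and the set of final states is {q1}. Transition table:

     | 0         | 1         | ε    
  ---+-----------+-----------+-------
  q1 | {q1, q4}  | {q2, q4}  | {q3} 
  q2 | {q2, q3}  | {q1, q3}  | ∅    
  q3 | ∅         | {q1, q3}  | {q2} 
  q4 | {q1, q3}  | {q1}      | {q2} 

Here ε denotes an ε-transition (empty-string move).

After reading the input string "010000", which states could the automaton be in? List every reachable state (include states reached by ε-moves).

Start: ε-closure({q1}) = {q1, q2, q3}.
Read '0': q1→{q1, q4}, q2→{q2, q3}, q3→∅; now {q1, q2, q3, q4}.
Read '1': q1→{q2, q4}, q2→{q1, q3}, q3→{q1, q3}, q4→{q1}; now {q1, q2, q3, q4}.
Read '0': q1→{q1, q4}, q2→{q2, q3}, q3→∅, q4→{q1, q3}; now {q1, q2, q3, q4}.
Read '0': q1→{q1, q4}, q2→{q2, q3}, q3→∅, q4→{q1, q3}; now {q1, q2, q3, q4}.
Read '0': q1→{q1, q4}, q2→{q2, q3}, q3→∅, q4→{q1, q3}; now {q1, q2, q3, q4}.
Read '0': q1→{q1, q4}, q2→{q2, q3}, q3→∅, q4→{q1, q3}; now {q1, q2, q3, q4}.

{q1, q2, q3, q4}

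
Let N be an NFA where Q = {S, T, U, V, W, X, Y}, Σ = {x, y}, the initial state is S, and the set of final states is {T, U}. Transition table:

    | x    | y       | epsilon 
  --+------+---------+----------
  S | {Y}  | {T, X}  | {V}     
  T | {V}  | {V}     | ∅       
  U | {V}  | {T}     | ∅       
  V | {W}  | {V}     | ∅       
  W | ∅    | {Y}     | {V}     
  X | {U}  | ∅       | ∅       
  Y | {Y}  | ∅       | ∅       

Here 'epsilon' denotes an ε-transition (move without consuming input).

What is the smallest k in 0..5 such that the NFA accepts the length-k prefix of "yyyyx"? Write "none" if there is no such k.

1

Start: ε-closure({S}) = {S, V}.
Read 'y': S→{T, X}, V→{V}; now {T, V, X}.
None of the earlier sets intersect F, but {T, V, X} does.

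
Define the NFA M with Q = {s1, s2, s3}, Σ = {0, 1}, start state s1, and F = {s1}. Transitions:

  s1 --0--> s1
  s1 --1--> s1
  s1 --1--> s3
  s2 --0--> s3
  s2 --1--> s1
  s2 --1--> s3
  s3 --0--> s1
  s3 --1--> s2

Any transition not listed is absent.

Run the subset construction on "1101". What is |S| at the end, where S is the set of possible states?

Start in {s1}.
Read '1': {s1} → {s1, s3}.
Read '1': {s1, s3} → {s1, s2, s3}.
Read '0': {s1, s2, s3} → {s1, s3}.
Read '1': {s1, s3} → {s1, s2, s3}.
That set has 3 states.

3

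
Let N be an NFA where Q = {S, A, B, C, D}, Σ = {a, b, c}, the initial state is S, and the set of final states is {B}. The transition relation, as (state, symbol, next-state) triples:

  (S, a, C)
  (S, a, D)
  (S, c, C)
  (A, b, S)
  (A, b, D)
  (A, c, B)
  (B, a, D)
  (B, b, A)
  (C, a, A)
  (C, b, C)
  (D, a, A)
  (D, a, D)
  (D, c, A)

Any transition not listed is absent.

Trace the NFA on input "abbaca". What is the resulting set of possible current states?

{D}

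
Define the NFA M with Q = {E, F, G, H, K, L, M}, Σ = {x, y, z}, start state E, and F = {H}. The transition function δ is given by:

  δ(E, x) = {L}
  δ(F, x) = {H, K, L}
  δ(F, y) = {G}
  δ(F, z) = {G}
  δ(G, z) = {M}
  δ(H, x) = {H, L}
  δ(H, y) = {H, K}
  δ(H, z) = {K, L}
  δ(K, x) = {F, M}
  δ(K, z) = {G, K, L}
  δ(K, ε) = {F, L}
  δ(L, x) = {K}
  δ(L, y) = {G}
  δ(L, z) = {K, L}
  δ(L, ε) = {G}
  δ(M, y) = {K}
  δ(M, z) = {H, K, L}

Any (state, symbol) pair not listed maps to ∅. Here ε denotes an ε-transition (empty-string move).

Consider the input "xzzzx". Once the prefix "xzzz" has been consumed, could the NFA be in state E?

No

Start in {E}.
Read 'x': {E} → {G, L}.
Read 'z': {G, L} → {F, G, K, L, M}.
Read 'z': {F, G, K, L, M} → {F, G, H, K, L, M}.
Read 'z': {F, G, H, K, L, M} → {F, G, H, K, L, M}.
State E is not in {F, G, H, K, L, M}.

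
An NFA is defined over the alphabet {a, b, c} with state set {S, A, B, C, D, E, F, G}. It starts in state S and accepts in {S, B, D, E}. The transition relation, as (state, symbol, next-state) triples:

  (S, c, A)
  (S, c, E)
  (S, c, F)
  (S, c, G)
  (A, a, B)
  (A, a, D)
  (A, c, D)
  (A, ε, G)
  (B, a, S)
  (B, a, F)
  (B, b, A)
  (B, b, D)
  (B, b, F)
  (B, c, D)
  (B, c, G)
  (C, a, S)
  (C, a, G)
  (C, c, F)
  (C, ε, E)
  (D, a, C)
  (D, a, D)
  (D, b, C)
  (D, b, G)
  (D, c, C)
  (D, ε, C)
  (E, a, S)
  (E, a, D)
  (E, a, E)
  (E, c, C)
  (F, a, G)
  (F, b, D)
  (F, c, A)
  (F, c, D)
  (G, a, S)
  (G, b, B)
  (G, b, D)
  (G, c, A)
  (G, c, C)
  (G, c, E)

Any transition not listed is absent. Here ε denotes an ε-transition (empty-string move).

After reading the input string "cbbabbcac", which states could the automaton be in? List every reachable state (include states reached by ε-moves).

{A, C, D, E, F, G}

Start in {S}.
Read 'c': {S} → {A, E, F, G}.
Read 'b': {A, E, F, G} → {B, C, D, E}.
Read 'b': {B, C, D, E} → {A, C, D, E, F, G}.
Read 'a': {A, C, D, E, F, G} → {S, B, C, D, E, G}.
Read 'b': {S, B, C, D, E, G} → {A, B, C, D, E, F, G}.
Read 'b': {A, B, C, D, E, F, G} → {A, B, C, D, E, F, G}.
Read 'c': {A, B, C, D, E, F, G} → {A, C, D, E, F, G}.
Read 'a': {A, C, D, E, F, G} → {S, B, C, D, E, G}.
Read 'c': {S, B, C, D, E, G} → {A, C, D, E, F, G}.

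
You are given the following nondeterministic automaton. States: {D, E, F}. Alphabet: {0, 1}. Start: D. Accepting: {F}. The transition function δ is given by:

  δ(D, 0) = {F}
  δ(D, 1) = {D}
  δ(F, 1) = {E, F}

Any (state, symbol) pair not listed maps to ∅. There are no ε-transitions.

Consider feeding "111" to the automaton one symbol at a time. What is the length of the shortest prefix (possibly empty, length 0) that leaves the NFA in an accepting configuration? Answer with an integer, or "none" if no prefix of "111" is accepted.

none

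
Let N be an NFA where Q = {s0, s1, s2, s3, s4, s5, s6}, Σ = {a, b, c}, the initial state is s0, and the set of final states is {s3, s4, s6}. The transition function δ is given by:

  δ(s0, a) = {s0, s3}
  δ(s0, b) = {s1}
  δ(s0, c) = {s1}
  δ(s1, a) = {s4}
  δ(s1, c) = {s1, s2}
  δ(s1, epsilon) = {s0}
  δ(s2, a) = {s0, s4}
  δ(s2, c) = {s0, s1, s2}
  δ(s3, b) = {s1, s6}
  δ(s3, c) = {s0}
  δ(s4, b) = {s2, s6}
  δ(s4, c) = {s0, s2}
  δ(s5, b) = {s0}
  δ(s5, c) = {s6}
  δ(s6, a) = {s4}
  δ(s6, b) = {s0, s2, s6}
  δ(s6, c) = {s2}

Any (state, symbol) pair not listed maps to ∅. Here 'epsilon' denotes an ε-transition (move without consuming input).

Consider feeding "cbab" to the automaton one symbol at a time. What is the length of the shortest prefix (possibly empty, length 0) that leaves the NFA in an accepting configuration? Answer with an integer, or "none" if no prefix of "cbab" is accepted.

Start in {s0}.
Read 'c': {s0} → {s0, s1}.
Read 'b': {s0, s1} → {s0, s1}.
Read 'a': {s0, s1} → {s0, s3, s4}.
None of the earlier sets intersect F, but {s0, s3, s4} does.

3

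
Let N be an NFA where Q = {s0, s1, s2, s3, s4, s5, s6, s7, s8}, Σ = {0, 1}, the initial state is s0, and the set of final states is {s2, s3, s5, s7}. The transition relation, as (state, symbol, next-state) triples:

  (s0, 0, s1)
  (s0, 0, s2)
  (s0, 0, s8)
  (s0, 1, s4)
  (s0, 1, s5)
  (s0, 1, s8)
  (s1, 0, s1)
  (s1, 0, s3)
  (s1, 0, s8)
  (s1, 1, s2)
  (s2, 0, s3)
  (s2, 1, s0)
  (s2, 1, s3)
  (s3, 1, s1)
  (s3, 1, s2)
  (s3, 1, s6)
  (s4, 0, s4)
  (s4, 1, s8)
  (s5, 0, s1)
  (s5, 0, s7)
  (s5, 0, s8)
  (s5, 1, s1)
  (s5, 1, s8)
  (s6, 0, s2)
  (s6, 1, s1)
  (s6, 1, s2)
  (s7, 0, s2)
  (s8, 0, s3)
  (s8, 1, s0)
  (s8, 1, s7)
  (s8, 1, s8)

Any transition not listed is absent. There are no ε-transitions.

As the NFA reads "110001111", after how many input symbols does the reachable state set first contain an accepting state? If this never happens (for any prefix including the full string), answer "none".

1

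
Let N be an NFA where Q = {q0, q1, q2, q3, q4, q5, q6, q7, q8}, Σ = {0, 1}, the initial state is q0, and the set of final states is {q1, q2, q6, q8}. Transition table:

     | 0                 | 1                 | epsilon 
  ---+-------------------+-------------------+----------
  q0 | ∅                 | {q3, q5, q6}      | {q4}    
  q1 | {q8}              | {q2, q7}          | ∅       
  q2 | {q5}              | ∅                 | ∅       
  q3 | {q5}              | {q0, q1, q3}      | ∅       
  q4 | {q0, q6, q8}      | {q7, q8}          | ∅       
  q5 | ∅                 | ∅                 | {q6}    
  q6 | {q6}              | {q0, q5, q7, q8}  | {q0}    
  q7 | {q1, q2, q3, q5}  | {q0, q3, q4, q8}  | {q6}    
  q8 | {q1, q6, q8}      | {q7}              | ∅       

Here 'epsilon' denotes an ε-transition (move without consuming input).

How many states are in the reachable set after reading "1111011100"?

6

Start: ε-closure({q0}) = {q0, q4}.
Read '1': q0→{q3, q5, q6}, q4→{q7, q8}; union {q3, q5, q6, q7, q8}; ε-closure = {q0, q3, q4, q5, q6, q7, q8}.
Read '1': q0→{q3, q5, q6}, q3→{q0, q1, q3}, q4→{q7, q8}, q5→∅, q6→{q0, q5, q7, q8}, q7→{q0, q3, q4, q8}, q8→{q7}; now {q0, q1, q3, q4, q5, q6, q7, q8}.
Read '1': q0→{q3, q5, q6}, q1→{q2, q7}, q3→{q0, q1, q3}, q4→{q7, q8}, q5→∅, q6→{q0, q5, q7, q8}, q7→{q0, q3, q4, q8}, q8→{q7}; now {q0, q1, q2, q3, q4, q5, q6, q7, q8}.
Read '1': q0→{q3, q5, q6}, q1→{q2, q7}, q2→∅, q3→{q0, q1, q3}, q4→{q7, q8}, q5→∅, q6→{q0, q5, q7, q8}, q7→{q0, q3, q4, q8}, q8→{q7}; now {q0, q1, q2, q3, q4, q5, q6, q7, q8}.
Read '0': q0→∅, q1→{q8}, q2→{q5}, q3→{q5}, q4→{q0, q6, q8}, q5→∅, q6→{q6}, q7→{q1, q2, q3, q5}, q8→{q1, q6, q8}; union {q0, q1, q2, q3, q5, q6, q8}; ε-closure = {q0, q1, q2, q3, q4, q5, q6, q8}.
Read '1': q0→{q3, q5, q6}, q1→{q2, q7}, q2→∅, q3→{q0, q1, q3}, q4→{q7, q8}, q5→∅, q6→{q0, q5, q7, q8}, q8→{q7}; union {q0, q1, q2, q3, q5, q6, q7, q8}; ε-closure = {q0, q1, q2, q3, q4, q5, q6, q7, q8}.
Read '1': q0→{q3, q5, q6}, q1→{q2, q7}, q2→∅, q3→{q0, q1, q3}, q4→{q7, q8}, q5→∅, q6→{q0, q5, q7, q8}, q7→{q0, q3, q4, q8}, q8→{q7}; now {q0, q1, q2, q3, q4, q5, q6, q7, q8}.
Read '1': q0→{q3, q5, q6}, q1→{q2, q7}, q2→∅, q3→{q0, q1, q3}, q4→{q7, q8}, q5→∅, q6→{q0, q5, q7, q8}, q7→{q0, q3, q4, q8}, q8→{q7}; now {q0, q1, q2, q3, q4, q5, q6, q7, q8}.
Read '0': q0→∅, q1→{q8}, q2→{q5}, q3→{q5}, q4→{q0, q6, q8}, q5→∅, q6→{q6}, q7→{q1, q2, q3, q5}, q8→{q1, q6, q8}; union {q0, q1, q2, q3, q5, q6, q8}; ε-closure = {q0, q1, q2, q3, q4, q5, q6, q8}.
Read '0': q0→∅, q1→{q8}, q2→{q5}, q3→{q5}, q4→{q0, q6, q8}, q5→∅, q6→{q6}, q8→{q1, q6, q8}; union {q0, q1, q5, q6, q8}; ε-closure = {q0, q1, q4, q5, q6, q8}.
That set has 6 states.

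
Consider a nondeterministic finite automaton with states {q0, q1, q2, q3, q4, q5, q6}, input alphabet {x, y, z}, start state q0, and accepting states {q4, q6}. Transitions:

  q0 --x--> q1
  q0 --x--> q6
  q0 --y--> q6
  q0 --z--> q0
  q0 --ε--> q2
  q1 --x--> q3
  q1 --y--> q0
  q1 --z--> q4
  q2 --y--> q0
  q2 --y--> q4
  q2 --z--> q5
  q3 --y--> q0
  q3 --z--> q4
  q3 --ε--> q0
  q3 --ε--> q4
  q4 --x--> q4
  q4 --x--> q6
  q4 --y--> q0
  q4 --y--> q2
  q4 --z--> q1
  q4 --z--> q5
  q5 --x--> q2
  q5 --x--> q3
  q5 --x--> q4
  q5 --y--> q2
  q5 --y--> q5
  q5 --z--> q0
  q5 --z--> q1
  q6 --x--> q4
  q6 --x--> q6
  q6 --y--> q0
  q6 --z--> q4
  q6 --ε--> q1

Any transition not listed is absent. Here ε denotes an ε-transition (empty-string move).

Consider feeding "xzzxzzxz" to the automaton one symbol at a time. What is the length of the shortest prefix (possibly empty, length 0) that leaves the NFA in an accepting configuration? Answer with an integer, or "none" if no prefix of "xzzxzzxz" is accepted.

Start: ε-closure({q0}) = {q0, q2}.
Read 'x': {q0, q2} → {q1, q6}.
None of the earlier sets intersect F, but {q1, q6} does.

1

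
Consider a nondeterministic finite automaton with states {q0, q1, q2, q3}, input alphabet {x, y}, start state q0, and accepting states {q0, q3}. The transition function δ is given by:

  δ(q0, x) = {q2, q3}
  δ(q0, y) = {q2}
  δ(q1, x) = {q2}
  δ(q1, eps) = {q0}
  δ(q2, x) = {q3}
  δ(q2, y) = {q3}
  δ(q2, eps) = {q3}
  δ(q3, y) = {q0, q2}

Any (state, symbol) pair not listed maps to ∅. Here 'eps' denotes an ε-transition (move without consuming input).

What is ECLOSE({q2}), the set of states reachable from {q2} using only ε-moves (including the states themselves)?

Begin with {q2}.
ε-move q2 → q3; add q3.

{q2, q3}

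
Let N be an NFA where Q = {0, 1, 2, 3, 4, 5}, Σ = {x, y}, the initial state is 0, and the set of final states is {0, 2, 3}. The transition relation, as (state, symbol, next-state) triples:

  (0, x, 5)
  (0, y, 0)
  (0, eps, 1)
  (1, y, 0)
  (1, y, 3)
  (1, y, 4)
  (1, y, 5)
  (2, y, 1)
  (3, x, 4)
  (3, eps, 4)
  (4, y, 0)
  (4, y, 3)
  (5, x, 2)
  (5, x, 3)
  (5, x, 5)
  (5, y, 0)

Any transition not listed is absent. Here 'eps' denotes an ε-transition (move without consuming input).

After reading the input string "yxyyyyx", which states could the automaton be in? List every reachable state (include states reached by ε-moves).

Start: ε-closure({0}) = {0, 1}.
Read 'y': 0→{0}, 1→{0, 3, 4, 5}; union {0, 3, 4, 5}; ε-closure = {0, 1, 3, 4, 5}.
Read 'x': 0→{5}, 1→∅, 3→{4}, 4→∅, 5→{2, 3, 5}; now {2, 3, 4, 5}.
Read 'y': 2→{1}, 3→∅, 4→{0, 3}, 5→{0}; union {0, 1, 3}; ε-closure = {0, 1, 3, 4}.
Read 'y': 0→{0}, 1→{0, 3, 4, 5}, 3→∅, 4→{0, 3}; union {0, 3, 4, 5}; ε-closure = {0, 1, 3, 4, 5}.
Read 'y': 0→{0}, 1→{0, 3, 4, 5}, 3→∅, 4→{0, 3}, 5→{0}; union {0, 3, 4, 5}; ε-closure = {0, 1, 3, 4, 5}.
Read 'y': 0→{0}, 1→{0, 3, 4, 5}, 3→∅, 4→{0, 3}, 5→{0}; union {0, 3, 4, 5}; ε-closure = {0, 1, 3, 4, 5}.
Read 'x': 0→{5}, 1→∅, 3→{4}, 4→∅, 5→{2, 3, 5}; now {2, 3, 4, 5}.

{2, 3, 4, 5}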